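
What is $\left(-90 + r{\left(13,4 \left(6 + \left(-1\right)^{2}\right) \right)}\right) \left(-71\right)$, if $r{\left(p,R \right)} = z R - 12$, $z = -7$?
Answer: $21158$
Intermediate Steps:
$r{\left(p,R \right)} = -12 - 7 R$ ($r{\left(p,R \right)} = - 7 R - 12 = -12 - 7 R$)
$\left(-90 + r{\left(13,4 \left(6 + \left(-1\right)^{2}\right) \right)}\right) \left(-71\right) = \left(-90 - \left(12 + 7 \cdot 4 \left(6 + \left(-1\right)^{2}\right)\right)\right) \left(-71\right) = \left(-90 - \left(12 + 7 \cdot 4 \left(6 + 1\right)\right)\right) \left(-71\right) = \left(-90 - \left(12 + 7 \cdot 4 \cdot 7\right)\right) \left(-71\right) = \left(-90 - 208\right) \left(-71\right) = \left(-298\right) \left(-71\right) = 21158$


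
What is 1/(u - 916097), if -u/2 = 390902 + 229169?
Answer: -1/2156239 ≈ -4.6377e-7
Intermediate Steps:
u = -1240142 (u = -2*(390902 + 229169) = -2*620071 = -1240142)
1/(u - 916097) = 1/(-1240142 - 916097) = 1/(-2156239) = -1/2156239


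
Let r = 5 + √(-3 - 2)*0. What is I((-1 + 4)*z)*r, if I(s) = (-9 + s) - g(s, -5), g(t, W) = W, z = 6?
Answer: 70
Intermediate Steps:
I(s) = -4 + s (I(s) = (-9 + s) - 1*(-5) = (-9 + s) + 5 = -4 + s)
r = 5 (r = 5 + √(-5)*0 = 5 + (I*√5)*0 = 5 + 0 = 5)
I((-1 + 4)*z)*r = (-4 + (-1 + 4)*6)*5 = (-4 + 3*6)*5 = (-4 + 18)*5 = 14*5 = 70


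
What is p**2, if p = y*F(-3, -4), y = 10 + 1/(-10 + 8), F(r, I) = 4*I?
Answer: 23104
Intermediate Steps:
y = 19/2 (y = 10 + 1/(-2) = 10 - 1/2 = 19/2 ≈ 9.5000)
p = -152 (p = 19*(4*(-4))/2 = (19/2)*(-16) = -152)
p**2 = (-152)**2 = 23104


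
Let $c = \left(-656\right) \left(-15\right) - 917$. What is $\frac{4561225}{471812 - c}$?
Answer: $\frac{4561225}{462889} \approx 9.8538$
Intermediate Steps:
$c = 8923$ ($c = 9840 - 917 = 8923$)
$\frac{4561225}{471812 - c} = \frac{4561225}{471812 - 8923} = \frac{4561225}{462889}$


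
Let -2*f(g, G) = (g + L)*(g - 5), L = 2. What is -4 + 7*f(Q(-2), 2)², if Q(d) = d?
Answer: -4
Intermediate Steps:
f(g, G) = -(-5 + g)*(2 + g)/2 (f(g, G) = -(g + 2)*(g - 5)/2 = -(2 + g)*(-5 + g)/2 = -(-5 + g)*(2 + g)/2)
-4 + 7*f(Q(-2), 2)² = -4 + 7*(5 - ½*(-2)² + (3/2)*(-2))² = -4 + 7*(5 - ½*4 - 3)² = -4 + 7*(5 - 2 - 3)² = -4 + 7*0² = -4 + 7*0 = -4 + 0 = -4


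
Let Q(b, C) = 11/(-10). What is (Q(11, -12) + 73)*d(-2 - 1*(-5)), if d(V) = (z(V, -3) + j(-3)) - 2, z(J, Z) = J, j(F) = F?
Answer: -719/5 ≈ -143.80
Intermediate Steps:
d(V) = -5 + V (d(V) = (V - 3) - 2 = (-3 + V) - 2 = -5 + V)
Q(b, C) = -11/10 (Q(b, C) = 11*(-⅒) = -11/10)
(Q(11, -12) + 73)*d(-2 - 1*(-5)) = (-11/10 + 73)*(-5 + (-2 - 1*(-5))) = 719*(-5 + (-2 + 5))/10 = 719*(-5 + 3)/10 = (719/10)*(-2) = -719/5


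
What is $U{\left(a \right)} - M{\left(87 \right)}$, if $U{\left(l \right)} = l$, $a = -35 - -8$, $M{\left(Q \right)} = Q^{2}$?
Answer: $-7596$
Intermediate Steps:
$a = -27$ ($a = -35 + 8 = -27$)
$U{\left(a \right)} - M{\left(87 \right)} = -27 - 87^{2} = -27 - 7569 = -7596$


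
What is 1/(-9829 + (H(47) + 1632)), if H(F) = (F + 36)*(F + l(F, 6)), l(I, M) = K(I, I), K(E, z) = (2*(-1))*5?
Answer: -1/5126 ≈ -0.00019508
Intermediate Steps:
K(E, z) = -10 (K(E, z) = -2*5 = -10)
l(I, M) = -10
H(F) = (-10 + F)*(36 + F) (H(F) = (F + 36)*(F - 10) = (36 + F)*(-10 + F) = (-10 + F)*(36 + F))
1/(-9829 + (H(47) + 1632)) = 1/(-9829 + ((-360 + 47² + 26*47) + 1632)) = 1/(-9829 + ((-360 + 2209 + 1222) + 1632)) = 1/(-9829 + (3071 + 1632)) = 1/(-9829 + 4703) = 1/(-5126) = -1/5126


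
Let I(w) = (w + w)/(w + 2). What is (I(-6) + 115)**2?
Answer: 13924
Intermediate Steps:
I(w) = 2*w/(2 + w) (I(w) = (2*w)/(2 + w) = 2*w/(2 + w))
(I(-6) + 115)**2 = (2*(-6)/(2 - 6) + 115)**2 = (2*(-6)/(-4) + 115)**2 = (2*(-6)*(-1/4) + 115)**2 = (3 + 115)**2 = 118**2 = 13924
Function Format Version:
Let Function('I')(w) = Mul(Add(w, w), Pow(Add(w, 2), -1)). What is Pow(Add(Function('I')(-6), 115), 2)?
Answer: 13924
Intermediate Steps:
Function('I')(w) = Mul(2, w, Pow(Add(2, w), -1)) (Function('I')(w) = Mul(Mul(2, w), Pow(Add(2, w), -1)) = Mul(2, w, Pow(Add(2, w), -1)))
Pow(Add(Function('I')(-6), 115), 2) = Pow(Add(Mul(2, -6, Pow(Add(2, -6), -1)), 115), 2) = Pow(Add(Mul(2, -6, Pow(-4, -1)), 115), 2) = Pow(Add(Mul(2, -6, Rational(-1, 4)), 115), 2) = Pow(Add(3, 115), 2) = Pow(118, 2) = 13924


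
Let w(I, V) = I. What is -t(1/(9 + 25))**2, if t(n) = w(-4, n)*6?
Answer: -576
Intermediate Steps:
t(n) = -24 (t(n) = -4*6 = -24)
-t(1/(9 + 25))**2 = -1*(-24)**2 = -1*576 = -576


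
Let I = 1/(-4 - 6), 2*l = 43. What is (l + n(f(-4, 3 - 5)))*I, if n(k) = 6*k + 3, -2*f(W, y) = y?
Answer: -61/20 ≈ -3.0500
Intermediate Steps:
f(W, y) = -y/2
n(k) = 3 + 6*k
l = 43/2 (l = (½)*43 = 43/2 ≈ 21.500)
I = -⅒ (I = 1/(-10) = -⅒ ≈ -0.10000)
(l + n(f(-4, 3 - 5)))*I = (43/2 + (3 + 6*(-(3 - 5)/2)))*(-⅒) = (43/2 + (3 + 6*(-½*(-2))))*(-⅒) = (43/2 + (3 + 6*1))*(-⅒) = (43/2 + (3 + 6))*(-⅒) = (43/2 + 9)*(-⅒) = (61/2)*(-⅒) = -61/20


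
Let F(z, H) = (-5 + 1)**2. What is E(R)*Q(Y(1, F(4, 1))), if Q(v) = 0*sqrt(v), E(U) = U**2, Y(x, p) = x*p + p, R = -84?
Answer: 0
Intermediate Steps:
F(z, H) = 16 (F(z, H) = (-4)**2 = 16)
Y(x, p) = p + p*x (Y(x, p) = p*x + p = p + p*x)
Q(v) = 0
E(R)*Q(Y(1, F(4, 1))) = (-84)**2*0 = 7056*0 = 0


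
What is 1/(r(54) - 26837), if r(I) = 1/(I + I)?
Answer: -108/2898395 ≈ -3.7262e-5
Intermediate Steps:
r(I) = 1/(2*I)
1/(r(54) - 26837) = 1/((½)/54 - 26837) = 1/((½)*(1/54) - 26837) = 1/(1/108 - 26837) = 1/(-2898395/108) = -108/2898395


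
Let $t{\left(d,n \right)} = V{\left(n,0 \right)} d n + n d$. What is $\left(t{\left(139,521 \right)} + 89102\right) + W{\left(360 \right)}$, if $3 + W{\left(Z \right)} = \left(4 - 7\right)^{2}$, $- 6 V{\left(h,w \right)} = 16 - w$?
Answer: $- \frac{94771}{3} \approx -31590.0$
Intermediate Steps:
$V{\left(h,w \right)} = - \frac{8}{3} + \frac{w}{6}$ ($V{\left(h,w \right)} = - \frac{16 - w}{6} = - \frac{8}{3} + \frac{w}{6}$)
$W{\left(Z \right)} = 6$ ($W{\left(Z \right)} = -3 + \left(4 - 7\right)^{2} = -3 + \left(-3\right)^{2} = -3 + 9 = 6$)
$t{\left(d,n \right)} = - \frac{5 d n}{3}$ ($t{\left(d,n \right)} = \left(- \frac{8}{3} + \frac{1}{6} \cdot 0\right) d n + n d = \left(- \frac{8}{3} + 0\right) d n + d n = - \frac{8 d}{3} n + d n = - \frac{8 d n}{3} + d n = - \frac{5 d n}{3}$)
$\left(t{\left(139,521 \right)} + 89102\right) + W{\left(360 \right)} = \left(\left(- \frac{5}{3}\right) 139 \cdot 521 + 89102\right) + 6 = \left(- \frac{362095}{3} + 89102\right) + 6 = - \frac{94789}{3} + 6 = - \frac{94771}{3}$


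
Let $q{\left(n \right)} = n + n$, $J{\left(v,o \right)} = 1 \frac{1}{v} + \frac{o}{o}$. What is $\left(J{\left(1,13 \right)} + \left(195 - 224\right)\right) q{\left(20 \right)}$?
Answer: $-1080$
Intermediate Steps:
$J{\left(v,o \right)} = 1 + \frac{1}{v}$ ($J{\left(v,o \right)} = \frac{1}{v} + 1 = 1 + \frac{1}{v}$)
$q{\left(n \right)} = 2 n$
$\left(J{\left(1,13 \right)} + \left(195 - 224\right)\right) q{\left(20 \right)} = \left(\frac{1 + 1}{1} + \left(195 - 224\right)\right) 2 \cdot 20 = \left(1 \cdot 2 - 29\right) 40 = \left(2 - 29\right) 40 = \left(-27\right) 40 = -1080$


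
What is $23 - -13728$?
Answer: $13751$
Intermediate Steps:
$23 - -13728 = 23 + 13728 = 13751$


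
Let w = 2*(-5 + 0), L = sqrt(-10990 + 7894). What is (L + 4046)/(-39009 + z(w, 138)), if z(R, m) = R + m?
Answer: -4046/38881 - 6*I*sqrt(86)/38881 ≈ -0.10406 - 0.0014311*I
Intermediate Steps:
L = 6*I*sqrt(86) (L = sqrt(-3096) = 6*I*sqrt(86) ≈ 55.642*I)
w = -10 (w = 2*(-5) = -10)
(L + 4046)/(-39009 + z(w, 138)) = (6*I*sqrt(86) + 4046)/(-39009 + (-10 + 138)) = (4046 + 6*I*sqrt(86))/(-39009 + 128) = (4046 + 6*I*sqrt(86))/(-38881) = (4046 + 6*I*sqrt(86))*(-1/38881) = -4046/38881 - 6*I*sqrt(86)/38881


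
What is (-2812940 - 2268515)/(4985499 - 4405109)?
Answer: -1016291/116078 ≈ -8.7552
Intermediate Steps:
(-2812940 - 2268515)/(4985499 - 4405109) = -5081455/580390 = -5081455*1/580390 = -1016291/116078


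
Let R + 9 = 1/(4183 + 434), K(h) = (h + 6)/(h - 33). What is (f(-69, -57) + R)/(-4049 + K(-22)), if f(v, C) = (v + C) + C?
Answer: 48755465/1028108943 ≈ 0.047422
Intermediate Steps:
f(v, C) = v + 2*C (f(v, C) = (C + v) + C = v + 2*C)
K(h) = (6 + h)/(-33 + h)
R = -41552/4617 (R = -9 + 1/(4183 + 434) = -9 + 1/4617 = -41552/4617 ≈ -8.9998)
(f(-69, -57) + R)/(-4049 + K(-22)) = ((-69 + 2*(-57)) - 41552/4617)/(-4049 + (6 - 22)/(-33 - 22)) = ((-69 - 114) - 41552/4617)/(-4049 - 16/(-55)) = (-183 - 41552/4617)/(-4049 - 1/55*(-16)) = -886463/(4617*(-4049 + 16/55)) = -886463/(4617*(-222679/55)) = -886463/4617*(-55/222679) = 48755465/1028108943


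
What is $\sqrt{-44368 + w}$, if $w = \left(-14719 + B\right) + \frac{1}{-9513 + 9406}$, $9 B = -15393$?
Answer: $\frac{i \sqrt{6264618987}}{321} \approx 246.57 i$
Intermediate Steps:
$B = - \frac{5131}{3}$ ($B = \frac{1}{9} \left(-15393\right) = - \frac{5131}{3} \approx -1710.3$)
$w = - \frac{5273819}{321}$ ($w = \left(-14719 - \frac{5131}{3}\right) + \frac{1}{-9513 + 9406} = - \frac{49288}{3} + \frac{1}{-107} = - \frac{49288}{3} - \frac{1}{107} = - \frac{5273819}{321} \approx -16429.0$)
$\sqrt{-44368 + w} = \sqrt{-44368 - \frac{5273819}{321}} = \sqrt{- \frac{19515947}{321}} = \frac{i \sqrt{6264618987}}{321}$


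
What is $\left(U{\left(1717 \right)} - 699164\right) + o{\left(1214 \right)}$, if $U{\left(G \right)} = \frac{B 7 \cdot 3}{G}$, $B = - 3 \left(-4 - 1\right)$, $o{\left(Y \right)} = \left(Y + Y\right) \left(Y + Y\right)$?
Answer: $\frac{8921566655}{1717} \approx 5.196 \cdot 10^{6}$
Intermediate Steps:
$o{\left(Y \right)} = 4 Y^{2}$ ($o{\left(Y \right)} = 2 Y 2 Y = 4 Y^{2}$)
$B = 15$ ($B = \left(-3\right) \left(-5\right) = 15$)
$U{\left(G \right)} = \frac{315}{G}$ ($U{\left(G \right)} = \frac{15 \cdot 7 \cdot 3}{G} = \frac{105 \cdot 3}{G} = \frac{315}{G}$)
$\left(U{\left(1717 \right)} - 699164\right) + o{\left(1214 \right)} = \left(\frac{315}{1717} - 699164\right) + 4 \cdot 1214^{2} = \left(315 \cdot \frac{1}{1717} - 699164\right) + 4 \cdot 1473796 = \left(\frac{315}{1717} - 699164\right) + 5895184 = - \frac{1200464273}{1717} + 5895184 = \frac{8921566655}{1717}$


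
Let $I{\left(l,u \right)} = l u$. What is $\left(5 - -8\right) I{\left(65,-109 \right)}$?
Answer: $-92105$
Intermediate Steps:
$\left(5 - -8\right) I{\left(65,-109 \right)} = \left(5 - -8\right) 65 \left(-109\right) = \left(5 + 8\right) \left(-7085\right) = 13 \left(-7085\right) = -92105$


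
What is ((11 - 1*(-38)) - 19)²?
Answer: 900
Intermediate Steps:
((11 - 1*(-38)) - 19)² = ((11 + 38) - 19)² = (49 - 19)² = 30² = 900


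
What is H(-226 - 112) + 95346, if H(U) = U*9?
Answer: 92304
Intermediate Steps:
H(U) = 9*U
H(-226 - 112) + 95346 = 9*(-226 - 112) + 95346 = 9*(-338) + 95346 = -3042 + 95346 = 92304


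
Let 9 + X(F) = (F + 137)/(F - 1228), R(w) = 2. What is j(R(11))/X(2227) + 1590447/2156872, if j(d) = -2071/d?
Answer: 747249135771/4764530248 ≈ 156.84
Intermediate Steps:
X(F) = -9 + (137 + F)/(-1228 + F) (X(F) = -9 + (F + 137)/(F - 1228) = -9 + (137 + F)/(-1228 + F))
j(R(11))/X(2227) + 1590447/2156872 = (-2071/2)/(((11189 - 8*2227)/(-1228 + 2227))) + 1590447/2156872 = (-2071*½)/(((11189 - 17816)/999)) + 1590447*(1/2156872) = -2071/(2*((1/999)*(-6627))) + 1590447/2156872 = -2071/(2*(-2209/333)) + 1590447/2156872 = -2071/2*(-333/2209) + 1590447/2156872 = 689643/4418 + 1590447/2156872 = 747249135771/4764530248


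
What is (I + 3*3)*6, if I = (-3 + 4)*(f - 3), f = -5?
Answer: 6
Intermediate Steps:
I = -8 (I = (-3 + 4)*(-5 - 3) = 1*(-8) = -8)
(I + 3*3)*6 = (-8 + 3*3)*6 = (-8 + 9)*6 = 1*6 = 6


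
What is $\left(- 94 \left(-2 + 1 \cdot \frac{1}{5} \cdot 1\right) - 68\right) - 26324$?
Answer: $- \frac{131114}{5} \approx -26223.0$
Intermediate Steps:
$\left(- 94 \left(-2 + 1 \cdot \frac{1}{5} \cdot 1\right) - 68\right) - 26324 = \left(- 94 \left(-2 + \frac{1}{5} \cdot 1\right) - 68\right) - 26324 = \left(- 94 \left(-2 + \frac{1}{5}\right) - 68\right) - 26324 = \left(\left(-94\right) \left(- \frac{9}{5}\right) - 68\right) - 26324 = \left(\frac{846}{5} - 68\right) - 26324 = \frac{506}{5} - 26324 = - \frac{131114}{5}$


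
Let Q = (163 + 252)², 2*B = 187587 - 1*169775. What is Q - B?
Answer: 163319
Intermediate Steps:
B = 8906 (B = (187587 - 1*169775)/2 = (187587 - 169775)/2 = (½)*17812 = 8906)
Q = 172225 (Q = 415² = 172225)
Q - B = 172225 - 1*8906 = 172225 - 8906 = 163319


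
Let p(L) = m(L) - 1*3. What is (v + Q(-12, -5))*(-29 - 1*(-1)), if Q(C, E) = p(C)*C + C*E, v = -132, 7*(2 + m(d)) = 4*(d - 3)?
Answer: -2544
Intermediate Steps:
m(d) = -26/7 + 4*d/7 (m(d) = -2 + (4*(d - 3))/7 = -2 + (4*(-3 + d))/7 = -2 + (-12 + 4*d)/7 = -2 + (-12/7 + 4*d/7) = -26/7 + 4*d/7)
p(L) = -47/7 + 4*L/7 (p(L) = (-26/7 + 4*L/7) - 1*3 = (-26/7 + 4*L/7) - 3 = -47/7 + 4*L/7)
Q(C, E) = C*E + C*(-47/7 + 4*C/7) (Q(C, E) = (-47/7 + 4*C/7)*C + C*E = C*(-47/7 + 4*C/7) + C*E = C*E + C*(-47/7 + 4*C/7))
(v + Q(-12, -5))*(-29 - 1*(-1)) = (-132 + (⅐)*(-12)*(-47 + 4*(-12) + 7*(-5)))*(-29 - 1*(-1)) = (-132 + (⅐)*(-12)*(-47 - 48 - 35))*(-29 + 1) = (-132 + (⅐)*(-12)*(-130))*(-28) = (-132 + 1560/7)*(-28) = (636/7)*(-28) = -2544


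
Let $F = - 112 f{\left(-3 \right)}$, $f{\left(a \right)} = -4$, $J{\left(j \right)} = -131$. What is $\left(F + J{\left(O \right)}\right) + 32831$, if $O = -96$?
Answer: $33148$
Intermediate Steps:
$F = 448$ ($F = \left(-112\right) \left(-4\right) = 448$)
$\left(F + J{\left(O \right)}\right) + 32831 = \left(448 - 131\right) + 32831 = 317 + 32831 = 33148$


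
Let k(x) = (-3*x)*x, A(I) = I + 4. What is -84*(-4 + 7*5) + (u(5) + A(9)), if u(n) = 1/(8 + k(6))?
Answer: -259101/100 ≈ -2591.0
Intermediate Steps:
A(I) = 4 + I
k(x) = -3*x**2
u(n) = -1/100 (u(n) = 1/(8 - 3*6**2) = 1/(8 - 3*36) = 1/(8 - 108) = 1/(-100) = -1/100)
-84*(-4 + 7*5) + (u(5) + A(9)) = -84*(-4 + 7*5) + (-1/100 + (4 + 9)) = -84*(-4 + 35) + (-1/100 + 13) = -84*31 + 1299/100 = -2604 + 1299/100 = -259101/100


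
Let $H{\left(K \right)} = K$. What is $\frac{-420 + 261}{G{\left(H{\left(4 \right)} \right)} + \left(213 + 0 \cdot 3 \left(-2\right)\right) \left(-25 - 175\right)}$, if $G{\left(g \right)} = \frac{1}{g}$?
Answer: $\frac{636}{170399} \approx 0.0037324$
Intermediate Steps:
$\frac{-420 + 261}{G{\left(H{\left(4 \right)} \right)} + \left(213 + 0 \cdot 3 \left(-2\right)\right) \left(-25 - 175\right)} = \frac{-420 + 261}{\frac{1}{4} + \left(213 + 0 \cdot 3 \left(-2\right)\right) \left(-25 - 175\right)} = - \frac{159}{\frac{1}{4} + \left(213 + 0 \left(-2\right)\right) \left(-200\right)} = - \frac{159}{\frac{1}{4} + \left(213 + 0\right) \left(-200\right)} = - \frac{159}{\frac{1}{4} + 213 \left(-200\right)} = - \frac{159}{\frac{1}{4} - 42600} = - \frac{159}{- \frac{170399}{4}} = \left(-159\right) \left(- \frac{4}{170399}\right) = \frac{636}{170399}$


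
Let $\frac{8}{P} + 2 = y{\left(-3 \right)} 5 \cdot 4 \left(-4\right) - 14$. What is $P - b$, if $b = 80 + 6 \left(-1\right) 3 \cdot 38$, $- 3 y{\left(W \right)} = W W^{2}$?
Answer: $\frac{55567}{92} \approx 603.99$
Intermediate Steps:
$y{\left(W \right)} = - \frac{W^{3}}{3}$ ($y{\left(W \right)} = - \frac{W W^{2}}{3} = - \frac{W^{3}}{3}$)
$b = -604$ ($b = 80 + \left(-6\right) 3 \cdot 38 = 80 - 684 = -604$)
$P = - \frac{1}{92}$ ($P = \frac{8}{-2 + \left(- \frac{\left(-3\right)^{3}}{3} \cdot 5 \cdot 4 \left(-4\right) - 14\right)} = \frac{8}{-2 + \left(\left(- \frac{1}{3}\right) \left(-27\right) 20 \left(-4\right) - 14\right)} = \frac{8}{-2 + \left(9 \left(-80\right) - 14\right)} = \frac{8}{-2 - 734} = \frac{8}{-736} = 8 \left(- \frac{1}{736}\right) = - \frac{1}{92} \approx -0.01087$)
$P - b = - \frac{1}{92} - -604 = - \frac{1}{92} + 604 = \frac{55567}{92}$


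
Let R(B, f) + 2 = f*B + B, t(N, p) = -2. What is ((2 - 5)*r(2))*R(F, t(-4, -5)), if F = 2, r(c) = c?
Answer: 24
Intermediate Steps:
R(B, f) = -2 + B + B*f (R(B, f) = -2 + (f*B + B) = -2 + (B*f + B) = -2 + (B + B*f) = -2 + B + B*f)
((2 - 5)*r(2))*R(F, t(-4, -5)) = ((2 - 5)*2)*(-2 + 2 + 2*(-2)) = (-3*2)*(-2 + 2 - 4) = -6*(-4) = 24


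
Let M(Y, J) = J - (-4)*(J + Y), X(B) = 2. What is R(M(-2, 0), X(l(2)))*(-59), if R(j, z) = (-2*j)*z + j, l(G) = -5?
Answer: -1416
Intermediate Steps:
M(Y, J) = 4*Y + 5*J (M(Y, J) = J - (-4*J - 4*Y) = J + (4*J + 4*Y) = 4*Y + 5*J)
R(j, z) = j - 2*j*z (R(j, z) = -2*j*z + j = j - 2*j*z)
R(M(-2, 0), X(l(2)))*(-59) = ((4*(-2) + 5*0)*(1 - 2*2))*(-59) = ((-8 + 0)*(1 - 4))*(-59) = -8*(-3)*(-59) = 24*(-59) = -1416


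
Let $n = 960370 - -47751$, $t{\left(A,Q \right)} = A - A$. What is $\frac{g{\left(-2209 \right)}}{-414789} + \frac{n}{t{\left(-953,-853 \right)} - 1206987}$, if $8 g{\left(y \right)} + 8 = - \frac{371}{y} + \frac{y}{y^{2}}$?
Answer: $- \frac{1231609747111849}{1474566202681716} \approx -0.83524$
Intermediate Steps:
$t{\left(A,Q \right)} = 0$
$g{\left(y \right)} = -1 - \frac{185}{4 y}$ ($g{\left(y \right)} = -1 + \frac{- \frac{371}{y} + \frac{y}{y^{2}}}{8} = -1 + \frac{- \frac{371}{y} + \frac{1}{y}}{8} = -1 + \frac{\left(-370\right) \frac{1}{y}}{8} = -1 - \frac{185}{4 y}$)
$n = 1008121$ ($n = 960370 + 47751 = 1008121$)
$\frac{g{\left(-2209 \right)}}{-414789} + \frac{n}{t{\left(-953,-853 \right)} - 1206987} = \frac{\frac{1}{-2209} \left(- \frac{185}{4} - -2209\right)}{-414789} + \frac{1008121}{0 - 1206987} = - \frac{- \frac{185}{4} + 2209}{2209} \left(- \frac{1}{414789}\right) + \frac{1008121}{-1206987} = \left(- \frac{1}{2209}\right) \frac{8651}{4} \left(- \frac{1}{414789}\right) + 1008121 \left(- \frac{1}{1206987}\right) = \left(- \frac{8651}{8836}\right) \left(- \frac{1}{414789}\right) - \frac{1008121}{1206987} = \frac{8651}{3665075604} - \frac{1008121}{1206987} = - \frac{1231609747111849}{1474566202681716}$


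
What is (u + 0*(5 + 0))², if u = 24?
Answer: 576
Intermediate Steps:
(u + 0*(5 + 0))² = (24 + 0*(5 + 0))² = (24 + 0*5)² = (24 + 0)² = 24² = 576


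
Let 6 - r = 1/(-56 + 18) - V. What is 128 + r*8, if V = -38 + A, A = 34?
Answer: 2740/19 ≈ 144.21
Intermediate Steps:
V = -4 (V = -38 + 34 = -4)
r = 77/38 (r = 6 - (1/(-56 + 18) - 1*(-4)) = 6 - (1/(-38) + 4) = 6 - (-1/38 + 4) = 6 - 1*151/38 = 6 - 151/38 = 77/38 ≈ 2.0263)
128 + r*8 = 128 + (77/38)*8 = 128 + 308/19 = 2740/19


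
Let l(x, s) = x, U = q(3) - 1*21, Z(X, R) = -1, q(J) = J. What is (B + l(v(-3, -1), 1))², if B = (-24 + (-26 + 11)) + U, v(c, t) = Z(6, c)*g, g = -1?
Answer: 3136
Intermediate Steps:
v(c, t) = 1 (v(c, t) = -1*(-1) = 1)
U = -18 (U = 3 - 1*21 = 3 - 21 = -18)
B = -57 (B = (-24 + (-26 + 11)) - 18 = (-24 - 15) - 18 = -39 - 18 = -57)
(B + l(v(-3, -1), 1))² = (-57 + 1)² = (-56)² = 3136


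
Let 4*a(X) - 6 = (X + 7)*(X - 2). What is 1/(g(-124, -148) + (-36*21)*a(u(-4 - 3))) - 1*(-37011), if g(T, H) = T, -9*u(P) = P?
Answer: 59809779/1616 ≈ 37011.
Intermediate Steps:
u(P) = -P/9
a(X) = 3/2 + (-2 + X)*(7 + X)/4 (a(X) = 3/2 + ((X + 7)*(X - 2))/4 = 3/2 + ((7 + X)*(-2 + X))/4 = 3/2 + ((-2 + X)*(7 + X))/4 = 3/2 + (-2 + X)*(7 + X)/4)
1/(g(-124, -148) + (-36*21)*a(u(-4 - 3))) - 1*(-37011) = 1/(-124 + (-36*21)*(-2 + (-(-4 - 3)/9)**2/4 + 5*(-(-4 - 3)/9)/4)) - 1*(-37011) = 1/(-124 - 756*(-2 + (-1/9*(-7))**2/4 + 5*(-1/9*(-7))/4)) + 37011 = 1/(-124 - 756*(-2 + (7/9)**2/4 + (5/4)*(7/9))) + 37011 = 1/(-124 - 756*(-2 + (1/4)*(49/81) + 35/36)) + 37011 = 1/(-124 - 756*(-2 + 49/324 + 35/36)) + 37011 = 1/(-124 - 756*(-71/81)) + 37011 = 1/(-124 + 1988/3) + 37011 = 1/(1616/3) + 37011 = 3/1616 + 37011 = 59809779/1616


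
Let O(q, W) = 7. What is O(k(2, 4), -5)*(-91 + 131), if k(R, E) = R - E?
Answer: 280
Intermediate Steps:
O(k(2, 4), -5)*(-91 + 131) = 7*(-91 + 131) = 7*40 = 280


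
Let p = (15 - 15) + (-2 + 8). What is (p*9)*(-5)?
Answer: -270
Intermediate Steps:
p = 6 (p = 0 + 6 = 6)
(p*9)*(-5) = (6*9)*(-5) = 54*(-5) = -270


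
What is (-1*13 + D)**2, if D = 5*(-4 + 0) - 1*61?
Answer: 8836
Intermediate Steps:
D = -81 (D = 5*(-4) - 61 = -20 - 61 = -81)
(-1*13 + D)**2 = (-1*13 - 81)**2 = (-13 - 81)**2 = (-94)**2 = 8836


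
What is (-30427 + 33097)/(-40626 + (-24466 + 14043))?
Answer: -2670/51049 ≈ -0.052303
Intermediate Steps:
(-30427 + 33097)/(-40626 + (-24466 + 14043)) = 2670/(-40626 - 10423) = 2670/(-51049) = 2670*(-1/51049) = -2670/51049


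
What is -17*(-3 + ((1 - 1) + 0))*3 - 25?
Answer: 128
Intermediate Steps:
-17*(-3 + ((1 - 1) + 0))*3 - 25 = -17*(-3 + (0 + 0))*3 - 25 = -17*(-3 + 0)*3 - 25 = -(-51)*3 - 25 = -17*(-9) - 25 = 153 - 25 = 128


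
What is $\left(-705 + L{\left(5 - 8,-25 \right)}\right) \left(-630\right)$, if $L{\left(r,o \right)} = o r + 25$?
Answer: $381150$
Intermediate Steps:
$L{\left(r,o \right)} = 25 + o r$
$\left(-705 + L{\left(5 - 8,-25 \right)}\right) \left(-630\right) = \left(-705 - \left(-25 + 25 \left(5 - 8\right)\right)\right) \left(-630\right) = \left(-705 + \left(25 - -75\right)\right) \left(-630\right) = \left(-705 + \left(25 + 75\right)\right) \left(-630\right) = \left(-705 + 100\right) \left(-630\right) = \left(-605\right) \left(-630\right) = 381150$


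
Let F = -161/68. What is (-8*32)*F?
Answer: 10304/17 ≈ 606.12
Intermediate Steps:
F = -161/68 (F = -161*1/68 = -161/68 ≈ -2.3676)
(-8*32)*F = -8*32*(-161/68) = -256*(-161/68) = 10304/17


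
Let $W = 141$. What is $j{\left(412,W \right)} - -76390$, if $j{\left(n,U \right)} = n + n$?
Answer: $77214$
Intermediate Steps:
$j{\left(n,U \right)} = 2 n$
$j{\left(412,W \right)} - -76390 = 2 \cdot 412 - -76390 = 824 + 76390 = 77214$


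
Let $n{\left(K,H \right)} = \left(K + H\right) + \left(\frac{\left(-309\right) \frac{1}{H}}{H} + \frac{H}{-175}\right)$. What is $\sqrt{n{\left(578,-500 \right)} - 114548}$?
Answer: $\frac{i \sqrt{1402222515141}}{3500} \approx 338.33 i$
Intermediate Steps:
$n{\left(K,H \right)} = K - \frac{309}{H^{2}} + \frac{174 H}{175}$ ($n{\left(K,H \right)} = \left(H + K\right) + \left(- \frac{309}{H^{2}} + H \left(- \frac{1}{175}\right)\right) = \left(H + K\right) - \left(\frac{309}{H^{2}} + \frac{H}{175}\right) = K - \frac{309}{H^{2}} + \frac{174 H}{175}$)
$\sqrt{n{\left(578,-500 \right)} - 114548} = \sqrt{\left(578 - \frac{309}{250000} + \frac{174}{175} \left(-500\right)\right) - 114548} = \sqrt{\left(578 - \frac{309}{250000} - \frac{3480}{7}\right) - 114548} = \sqrt{\frac{141497837}{1750000} - 114548} = \sqrt{- \frac{200317502163}{1750000}} = \frac{i \sqrt{1402222515141}}{3500}$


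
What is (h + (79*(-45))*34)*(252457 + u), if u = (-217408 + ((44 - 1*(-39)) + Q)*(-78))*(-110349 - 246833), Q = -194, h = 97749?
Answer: -1723947885400797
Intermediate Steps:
u = 74561742500 (u = (-217408 + ((44 - 1*(-39)) - 194)*(-78))*(-110349 - 246833) = (-217408 + ((44 + 39) - 194)*(-78))*(-357182) = (-217408 + (83 - 194)*(-78))*(-357182) = (-217408 - 111*(-78))*(-357182) = (-217408 + 8658)*(-357182) = -208750*(-357182) = 74561742500)
(h + (79*(-45))*34)*(252457 + u) = (97749 + (79*(-45))*34)*(252457 + 74561742500) = (97749 - 3555*34)*74561994957 = (97749 - 120870)*74561994957 = -23121*74561994957 = -1723947885400797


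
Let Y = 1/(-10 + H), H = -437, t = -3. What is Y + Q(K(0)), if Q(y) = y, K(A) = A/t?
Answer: -1/447 ≈ -0.0022371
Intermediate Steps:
K(A) = -A/3 (K(A) = A/(-3) = A*(-1/3) = -A/3)
Y = -1/447 (Y = 1/(-10 - 437) = 1/(-447) = -1/447 ≈ -0.0022371)
Y + Q(K(0)) = -1/447 - 1/3*0 = -1/447 + 0 = -1/447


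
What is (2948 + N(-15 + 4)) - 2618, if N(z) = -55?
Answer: 275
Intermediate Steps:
(2948 + N(-15 + 4)) - 2618 = (2948 - 55) - 2618 = 2893 - 2618 = 275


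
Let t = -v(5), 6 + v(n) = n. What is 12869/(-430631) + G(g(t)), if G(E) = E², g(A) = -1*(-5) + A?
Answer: 15489847/430631 ≈ 35.970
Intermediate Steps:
v(n) = -6 + n
t = 1 (t = -(-6 + 5) = -1*(-1) = 1)
g(A) = 5 + A
12869/(-430631) + G(g(t)) = 12869/(-430631) + (5 + 1)² = 12869*(-1/430631) + 6² = -12869/430631 + 36 = 15489847/430631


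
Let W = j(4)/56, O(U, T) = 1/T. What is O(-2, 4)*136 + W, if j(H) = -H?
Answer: 475/14 ≈ 33.929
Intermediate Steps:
W = -1/14 (W = -1*4/56 = -4*1/56 = -1/14 ≈ -0.071429)
O(-2, 4)*136 + W = 136/4 - 1/14 = (¼)*136 - 1/14 = 34 - 1/14 = 475/14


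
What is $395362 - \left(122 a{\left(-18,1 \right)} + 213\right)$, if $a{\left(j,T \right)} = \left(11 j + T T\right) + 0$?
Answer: $419183$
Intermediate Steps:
$a{\left(j,T \right)} = T^{2} + 11 j$ ($a{\left(j,T \right)} = \left(11 j + T^{2}\right) + 0 = \left(T^{2} + 11 j\right) + 0 = T^{2} + 11 j$)
$395362 - \left(122 a{\left(-18,1 \right)} + 213\right) = 395362 - \left(122 \left(1^{2} + 11 \left(-18\right)\right) + 213\right) = 395362 - \left(122 \left(1 - 198\right) + 213\right) = 395362 - \left(122 \left(-197\right) + 213\right) = 395362 - \left(-24034 + 213\right) = 395362 - -23821 = 395362 + 23821 = 419183$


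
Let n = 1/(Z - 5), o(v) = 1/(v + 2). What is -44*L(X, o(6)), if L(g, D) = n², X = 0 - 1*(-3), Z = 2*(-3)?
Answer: -4/11 ≈ -0.36364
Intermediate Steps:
Z = -6
o(v) = 1/(2 + v)
X = 3 (X = 0 + 3 = 3)
n = -1/11 (n = 1/(-6 - 5) = 1/(-11) = -1/11 ≈ -0.090909)
L(g, D) = 1/121 (L(g, D) = (-1/11)² = 1/121)
-44*L(X, o(6)) = -44*1/121 = -4/11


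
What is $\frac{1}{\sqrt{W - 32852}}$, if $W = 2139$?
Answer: $- \frac{i \sqrt{30713}}{30713} \approx - 0.0057061 i$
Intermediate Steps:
$\frac{1}{\sqrt{W - 32852}} = \frac{1}{\sqrt{2139 - 32852}} = \frac{1}{\sqrt{-30713}} = \frac{1}{i \sqrt{30713}} = - \frac{i \sqrt{30713}}{30713}$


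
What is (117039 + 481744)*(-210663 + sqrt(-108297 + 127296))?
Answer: -126141423129 + 1796349*sqrt(2111) ≈ -1.2606e+11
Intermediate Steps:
(117039 + 481744)*(-210663 + sqrt(-108297 + 127296)) = 598783*(-210663 + sqrt(18999)) = 598783*(-210663 + 3*sqrt(2111)) = -126141423129 + 1796349*sqrt(2111)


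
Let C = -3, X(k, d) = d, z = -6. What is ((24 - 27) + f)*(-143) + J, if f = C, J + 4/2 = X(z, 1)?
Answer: 857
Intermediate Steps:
J = -1 (J = -2 + 1 = -1)
f = -3
((24 - 27) + f)*(-143) + J = ((24 - 27) - 3)*(-143) - 1 = (-3 - 3)*(-143) - 1 = -6*(-143) - 1 = 858 - 1 = 857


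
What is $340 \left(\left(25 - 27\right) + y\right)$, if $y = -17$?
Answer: $-6460$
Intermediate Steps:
$340 \left(\left(25 - 27\right) + y\right) = 340 \left(\left(25 - 27\right) - 17\right) = 340 \left(-2 - 17\right) = 340 \left(-19\right) = -6460$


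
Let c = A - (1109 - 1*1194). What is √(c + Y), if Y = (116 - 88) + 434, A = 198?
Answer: √745 ≈ 27.295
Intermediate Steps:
Y = 462 (Y = 28 + 434 = 462)
c = 283 (c = 198 - (1109 - 1*1194) = 198 - (1109 - 1194) = 198 - 1*(-85) = 198 + 85 = 283)
√(c + Y) = √(283 + 462) = √745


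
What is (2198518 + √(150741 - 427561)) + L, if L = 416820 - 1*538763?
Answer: 2076575 + 2*I*√69205 ≈ 2.0766e+6 + 526.14*I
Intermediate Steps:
L = -121943 (L = 416820 - 538763 = -121943)
(2198518 + √(150741 - 427561)) + L = (2198518 + √(150741 - 427561)) - 121943 = (2198518 + √(-276820)) - 121943 = (2198518 + 2*I*√69205) - 121943 = 2076575 + 2*I*√69205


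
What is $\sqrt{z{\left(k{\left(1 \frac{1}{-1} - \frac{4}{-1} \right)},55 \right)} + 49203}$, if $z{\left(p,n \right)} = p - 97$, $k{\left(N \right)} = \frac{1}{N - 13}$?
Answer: $\frac{\sqrt{4910590}}{10} \approx 221.6$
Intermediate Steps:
$k{\left(N \right)} = \frac{1}{-13 + N}$
$z{\left(p,n \right)} = -97 + p$
$\sqrt{z{\left(k{\left(1 \frac{1}{-1} - \frac{4}{-1} \right)},55 \right)} + 49203} = \sqrt{\left(-97 + \frac{1}{-13 + \left(1 \frac{1}{-1} - \frac{4}{-1}\right)}\right) + 49203} = \sqrt{\left(-97 + \frac{1}{-13 + \left(1 \left(-1\right) - -4\right)}\right) + 49203} = \sqrt{\left(-97 + \frac{1}{-13 + \left(-1 + 4\right)}\right) + 49203} = \sqrt{\left(-97 + \frac{1}{-13 + 3}\right) + 49203} = \sqrt{\left(-97 + \frac{1}{-10}\right) + 49203} = \sqrt{\left(-97 - \frac{1}{10}\right) + 49203} = \sqrt{- \frac{971}{10} + 49203} = \sqrt{\frac{491059}{10}} = \frac{\sqrt{4910590}}{10}$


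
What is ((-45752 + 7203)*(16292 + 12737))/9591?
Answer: -1119038921/9591 ≈ -1.1668e+5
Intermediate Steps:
((-45752 + 7203)*(16292 + 12737))/9591 = -38549*29029*(1/9591) = -1119038921*1/9591 = -1119038921/9591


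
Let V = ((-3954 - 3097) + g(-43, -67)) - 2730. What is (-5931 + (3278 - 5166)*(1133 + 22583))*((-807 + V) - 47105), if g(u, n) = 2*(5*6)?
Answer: 2580905963787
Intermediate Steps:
g(u, n) = 60 (g(u, n) = 2*30 = 60)
V = -9721 (V = ((-3954 - 3097) + 60) - 2730 = (-7051 + 60) - 2730 = -6991 - 2730 = -9721)
(-5931 + (3278 - 5166)*(1133 + 22583))*((-807 + V) - 47105) = (-5931 + (3278 - 5166)*(1133 + 22583))*((-807 - 9721) - 47105) = (-5931 - 1888*23716)*(-10528 - 47105) = (-5931 - 44775808)*(-57633) = -44781739*(-57633) = 2580905963787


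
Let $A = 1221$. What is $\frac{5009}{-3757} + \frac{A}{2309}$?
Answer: $- \frac{6978484}{8674913} \approx -0.80444$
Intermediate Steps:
$\frac{5009}{-3757} + \frac{A}{2309} = \frac{5009}{-3757} + \frac{1221}{2309} = 5009 \left(- \frac{1}{3757}\right) + 1221 \cdot \frac{1}{2309} = - \frac{5009}{3757} + \frac{1221}{2309} = - \frac{6978484}{8674913}$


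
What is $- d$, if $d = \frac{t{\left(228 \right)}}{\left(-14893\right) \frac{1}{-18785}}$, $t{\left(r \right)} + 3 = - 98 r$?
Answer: $\frac{419788395}{14893} \approx 28187.0$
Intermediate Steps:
$t{\left(r \right)} = -3 - 98 r$
$d = - \frac{419788395}{14893}$ ($d = \frac{-3 - 22344}{\left(-14893\right) \frac{1}{-18785}} = \frac{-3 - 22344}{\left(-14893\right) \left(- \frac{1}{18785}\right)} = - \frac{22347}{\frac{14893}{18785}} = \left(-22347\right) \frac{18785}{14893} = - \frac{419788395}{14893} \approx -28187.0$)
$- d = \left(-1\right) \left(- \frac{419788395}{14893}\right) = \frac{419788395}{14893}$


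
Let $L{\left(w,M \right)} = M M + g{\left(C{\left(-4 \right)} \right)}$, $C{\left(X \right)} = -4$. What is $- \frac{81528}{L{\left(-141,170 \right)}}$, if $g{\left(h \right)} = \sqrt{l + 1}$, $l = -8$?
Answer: $- \frac{2356159200}{835210007} + \frac{81528 i \sqrt{7}}{835210007} \approx -2.821 + 0.00025826 i$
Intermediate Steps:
$g{\left(h \right)} = i \sqrt{7}$ ($g{\left(h \right)} = \sqrt{-8 + 1} = \sqrt{-7} = i \sqrt{7}$)
$L{\left(w,M \right)} = M^{2} + i \sqrt{7}$ ($L{\left(w,M \right)} = M M + i \sqrt{7} = M^{2} + i \sqrt{7}$)
$- \frac{81528}{L{\left(-141,170 \right)}} = - \frac{81528}{170^{2} + i \sqrt{7}} = - \frac{81528}{28900 + i \sqrt{7}}$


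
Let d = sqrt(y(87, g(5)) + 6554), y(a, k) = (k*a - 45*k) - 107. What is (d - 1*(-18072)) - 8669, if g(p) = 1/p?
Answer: 9403 + sqrt(161385)/5 ≈ 9483.3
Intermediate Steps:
y(a, k) = -107 - 45*k + a*k (y(a, k) = (a*k - 45*k) - 107 = (-45*k + a*k) - 107 = -107 - 45*k + a*k)
d = sqrt(161385)/5 (d = sqrt((-107 - 45/5 + 87/5) + 6554) = sqrt((-107 - 45*1/5 + 87*(1/5)) + 6554) = sqrt((-107 - 9 + 87/5) + 6554) = sqrt(-493/5 + 6554) = sqrt(32277/5) = sqrt(161385)/5 ≈ 80.345)
(d - 1*(-18072)) - 8669 = (sqrt(161385)/5 - 1*(-18072)) - 8669 = (sqrt(161385)/5 + 18072) - 8669 = (18072 + sqrt(161385)/5) - 8669 = 9403 + sqrt(161385)/5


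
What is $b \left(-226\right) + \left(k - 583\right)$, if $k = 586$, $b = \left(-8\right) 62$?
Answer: $112099$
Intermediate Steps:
$b = -496$
$b \left(-226\right) + \left(k - 583\right) = \left(-496\right) \left(-226\right) + \left(586 - 583\right) = 112096 + 3 = 112099$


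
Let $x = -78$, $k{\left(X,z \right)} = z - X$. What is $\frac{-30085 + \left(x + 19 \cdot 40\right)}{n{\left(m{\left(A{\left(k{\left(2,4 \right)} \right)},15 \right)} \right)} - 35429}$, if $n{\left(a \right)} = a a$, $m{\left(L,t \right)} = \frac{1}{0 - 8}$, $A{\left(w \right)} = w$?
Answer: $\frac{1881792}{2267455} \approx 0.82991$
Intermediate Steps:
$m{\left(L,t \right)} = - \frac{1}{8}$ ($m{\left(L,t \right)} = \frac{1}{-8} = - \frac{1}{8}$)
$n{\left(a \right)} = a^{2}$
$\frac{-30085 + \left(x + 19 \cdot 40\right)}{n{\left(m{\left(A{\left(k{\left(2,4 \right)} \right)},15 \right)} \right)} - 35429} = \frac{-30085 + \left(-78 + 19 \cdot 40\right)}{\left(- \frac{1}{8}\right)^{2} - 35429} = \frac{-30085 + \left(-78 + 760\right)}{\frac{1}{64} - 35429} = \frac{-30085 + 682}{- \frac{2267455}{64}} = \left(-29403\right) \left(- \frac{64}{2267455}\right) = \frac{1881792}{2267455}$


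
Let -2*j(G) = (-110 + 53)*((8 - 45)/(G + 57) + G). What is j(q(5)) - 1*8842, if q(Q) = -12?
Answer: -276223/30 ≈ -9207.4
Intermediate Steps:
j(G) = -2109/(2*(57 + G)) + 57*G/2 (j(G) = -(-110 + 53)*((8 - 45)/(G + 57) + G)/2 = -(-57)*(-37/(57 + G) + G)/2 = -(-57)*(G - 37/(57 + G))/2 = -(-57*G + 2109/(57 + G))/2 = -2109/(2*(57 + G)) + 57*G/2)
j(q(5)) - 1*8842 = 57*(-37 + (-12)² + 57*(-12))/(2*(57 - 12)) - 1*8842 = (57/2)*(-37 + 144 - 684)/45 - 8842 = (57/2)*(1/45)*(-577) - 8842 = -10963/30 - 8842 = -276223/30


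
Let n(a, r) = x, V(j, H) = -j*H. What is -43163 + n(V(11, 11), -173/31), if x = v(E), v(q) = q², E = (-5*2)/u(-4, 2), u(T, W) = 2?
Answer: -43138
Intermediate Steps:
E = -5 (E = -5*2/2 = -10*½ = -5)
x = 25 (x = (-5)² = 25)
V(j, H) = -H*j
n(a, r) = 25
-43163 + n(V(11, 11), -173/31) = -43163 + 25 = -43138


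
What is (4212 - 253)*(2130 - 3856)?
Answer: -6833234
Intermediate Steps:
(4212 - 253)*(2130 - 3856) = 3959*(-1726) = -6833234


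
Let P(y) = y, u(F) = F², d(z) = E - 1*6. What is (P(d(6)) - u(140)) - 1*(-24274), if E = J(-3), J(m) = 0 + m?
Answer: 4665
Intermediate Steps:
J(m) = m
E = -3
d(z) = -9 (d(z) = -3 - 1*6 = -3 - 6 = -9)
(P(d(6)) - u(140)) - 1*(-24274) = (-9 - 1*140²) - 1*(-24274) = (-9 - 1*19600) + 24274 = (-9 - 19600) + 24274 = -19609 + 24274 = 4665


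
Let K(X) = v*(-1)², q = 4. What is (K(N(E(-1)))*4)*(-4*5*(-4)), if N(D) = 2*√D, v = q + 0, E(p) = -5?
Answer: 1280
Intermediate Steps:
v = 4 (v = 4 + 0 = 4)
K(X) = 4 (K(X) = 4*(-1)² = 4*1 = 4)
(K(N(E(-1)))*4)*(-4*5*(-4)) = (4*4)*(-4*5*(-4)) = 16*(-20*(-4)) = 16*80 = 1280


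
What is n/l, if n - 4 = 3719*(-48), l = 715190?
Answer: -89254/357595 ≈ -0.24960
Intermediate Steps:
n = -178508 (n = 4 + 3719*(-48) = 4 - 178512 = -178508)
n/l = -178508/715190 = -178508*1/715190 = -89254/357595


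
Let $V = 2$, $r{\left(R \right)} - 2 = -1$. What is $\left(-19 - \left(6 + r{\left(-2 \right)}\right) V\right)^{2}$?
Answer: $1089$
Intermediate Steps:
$r{\left(R \right)} = 1$ ($r{\left(R \right)} = 2 - 1 = 1$)
$\left(-19 - \left(6 + r{\left(-2 \right)}\right) V\right)^{2} = \left(-19 - \left(6 + 1\right) 2\right)^{2} = \left(-19 - 7 \cdot 2\right)^{2} = \left(-19 - 14\right)^{2} = \left(-33\right)^{2} = 1089$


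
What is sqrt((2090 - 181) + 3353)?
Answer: sqrt(5262) ≈ 72.540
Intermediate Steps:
sqrt((2090 - 181) + 3353) = sqrt(1909 + 3353) = sqrt(5262)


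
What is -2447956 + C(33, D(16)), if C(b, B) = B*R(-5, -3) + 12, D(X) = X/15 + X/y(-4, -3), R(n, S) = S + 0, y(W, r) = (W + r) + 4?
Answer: -12239656/5 ≈ -2.4479e+6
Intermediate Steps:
y(W, r) = 4 + W + r
R(n, S) = S
D(X) = -4*X/15 (D(X) = X/15 + X/(4 - 4 - 3) = X*(1/15) + X/(-3) = X/15 + X*(-⅓) = X/15 - X/3 = -4*X/15)
C(b, B) = 12 - 3*B (C(b, B) = B*(-3) + 12 = -3*B + 12 = 12 - 3*B)
-2447956 + C(33, D(16)) = -2447956 + (12 - (-4)*16/5) = -2447956 + (12 - 3*(-64/15)) = -2447956 + (12 + 64/5) = -2447956 + 124/5 = -12239656/5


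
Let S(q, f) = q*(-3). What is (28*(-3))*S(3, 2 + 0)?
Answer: 756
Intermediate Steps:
S(q, f) = -3*q
(28*(-3))*S(3, 2 + 0) = (28*(-3))*(-3*3) = -84*(-9) = 756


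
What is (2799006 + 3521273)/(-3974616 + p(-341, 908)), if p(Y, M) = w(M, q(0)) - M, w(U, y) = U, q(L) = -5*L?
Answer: -6320279/3974616 ≈ -1.5902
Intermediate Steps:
p(Y, M) = 0 (p(Y, M) = M - M = 0)
(2799006 + 3521273)/(-3974616 + p(-341, 908)) = (2799006 + 3521273)/(-3974616 + 0) = 6320279/(-3974616) = 6320279*(-1/3974616) = -6320279/3974616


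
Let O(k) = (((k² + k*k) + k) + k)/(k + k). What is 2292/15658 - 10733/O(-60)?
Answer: 84096271/461911 ≈ 182.06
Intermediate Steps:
O(k) = (2*k + 2*k²)/(2*k) (O(k) = (((k² + k²) + k) + k)/((2*k)) = ((2*k² + k) + k)*(1/(2*k)) = ((k + 2*k²) + k)*(1/(2*k)) = (2*k + 2*k²)*(1/(2*k)) = (2*k + 2*k²)/(2*k))
2292/15658 - 10733/O(-60) = 2292/15658 - 10733/(1 - 60) = 2292*(1/15658) - 10733/(-59) = 1146/7829 - 10733*(-1/59) = 1146/7829 + 10733/59 = 84096271/461911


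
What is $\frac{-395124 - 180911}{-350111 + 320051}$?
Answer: $\frac{115207}{6012} \approx 19.163$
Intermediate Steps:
$\frac{-395124 - 180911}{-350111 + 320051} = - \frac{576035}{-30060} = \left(-576035\right) \left(- \frac{1}{30060}\right) = \frac{115207}{6012}$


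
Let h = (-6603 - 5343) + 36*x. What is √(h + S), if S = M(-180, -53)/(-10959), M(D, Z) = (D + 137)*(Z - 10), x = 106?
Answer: 3*I*√12054815981/3653 ≈ 90.168*I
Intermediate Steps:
M(D, Z) = (-10 + Z)*(137 + D) (M(D, Z) = (137 + D)*(-10 + Z) = (-10 + Z)*(137 + D))
h = -8130 (h = (-6603 - 5343) + 36*106 = -11946 + 3816 = -8130)
S = -903/3653 (S = (-1370 - 10*(-180) + 137*(-53) - 180*(-53))/(-10959) = (-1370 + 1800 - 7261 + 9540)*(-1/10959) = 2709*(-1/10959) = -903/3653 ≈ -0.24719)
√(h + S) = √(-8130 - 903/3653) = √(-29699793/3653) = 3*I*√12054815981/3653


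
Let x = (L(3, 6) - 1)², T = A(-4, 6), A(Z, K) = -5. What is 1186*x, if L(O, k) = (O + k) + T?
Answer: 10674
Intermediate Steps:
T = -5
L(O, k) = -5 + O + k (L(O, k) = (O + k) - 5 = -5 + O + k)
x = 9 (x = ((-5 + 3 + 6) - 1)² = (4 - 1)² = 3² = 9)
1186*x = 1186*9 = 10674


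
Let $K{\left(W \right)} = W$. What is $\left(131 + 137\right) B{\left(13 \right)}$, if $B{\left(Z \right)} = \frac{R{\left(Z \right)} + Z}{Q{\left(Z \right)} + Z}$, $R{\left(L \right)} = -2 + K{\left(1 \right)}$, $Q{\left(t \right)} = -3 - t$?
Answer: $-1072$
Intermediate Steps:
$R{\left(L \right)} = -1$ ($R{\left(L \right)} = -2 + 1 = -1$)
$B{\left(Z \right)} = \frac{1}{3} - \frac{Z}{3}$ ($B{\left(Z \right)} = \frac{-1 + Z}{\left(-3 - Z\right) + Z} = \frac{-1 + Z}{-3} = \left(-1 + Z\right) \left(- \frac{1}{3}\right) = \frac{1}{3} - \frac{Z}{3}$)
$\left(131 + 137\right) B{\left(13 \right)} = \left(131 + 137\right) \left(\frac{1}{3} - \frac{13}{3}\right) = 268 \left(\frac{1}{3} - \frac{13}{3}\right) = 268 \left(-4\right) = -1072$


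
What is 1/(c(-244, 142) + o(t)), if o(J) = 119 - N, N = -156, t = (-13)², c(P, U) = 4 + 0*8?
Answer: 1/279 ≈ 0.0035842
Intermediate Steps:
c(P, U) = 4 (c(P, U) = 4 + 0 = 4)
t = 169
o(J) = 275 (o(J) = 119 - 1*(-156) = 119 + 156 = 275)
1/(c(-244, 142) + o(t)) = 1/(4 + 275) = 1/279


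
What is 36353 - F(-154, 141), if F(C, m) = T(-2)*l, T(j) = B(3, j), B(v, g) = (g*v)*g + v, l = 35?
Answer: 35828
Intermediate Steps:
B(v, g) = v + v*g² (B(v, g) = v*g² + v = v + v*g²)
T(j) = 3 + 3*j² (T(j) = 3*(1 + j²) = 3 + 3*j²)
F(C, m) = 525 (F(C, m) = (3 + 3*(-2)²)*35 = (3 + 3*4)*35 = (3 + 12)*35 = 15*35 = 525)
36353 - F(-154, 141) = 36353 - 1*525 = 36353 - 525 = 35828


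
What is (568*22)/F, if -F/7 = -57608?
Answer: 1562/50407 ≈ 0.030988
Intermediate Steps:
F = 403256 (F = -7*(-57608) = 403256)
(568*22)/F = (568*22)/403256 = 12496*(1/403256) = 1562/50407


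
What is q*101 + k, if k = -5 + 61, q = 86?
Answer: 8742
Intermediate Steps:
k = 56
q*101 + k = 86*101 + 56 = 8686 + 56 = 8742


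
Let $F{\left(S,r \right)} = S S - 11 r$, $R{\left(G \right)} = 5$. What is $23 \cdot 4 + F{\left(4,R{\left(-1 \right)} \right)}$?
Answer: $53$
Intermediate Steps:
$F{\left(S,r \right)} = S^{2} - 11 r$
$23 \cdot 4 + F{\left(4,R{\left(-1 \right)} \right)} = 23 \cdot 4 + \left(4^{2} - 55\right) = 92 + \left(16 - 55\right) = 92 - 39 = 53$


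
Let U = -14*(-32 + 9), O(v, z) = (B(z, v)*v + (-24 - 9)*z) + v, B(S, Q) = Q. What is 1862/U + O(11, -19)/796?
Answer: 123325/18308 ≈ 6.7361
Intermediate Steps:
O(v, z) = v + v² - 33*z (O(v, z) = (v*v + (-24 - 9)*z) + v = (v² - 33*z) + v = v + v² - 33*z)
U = 322 (U = -14*(-23) = 322)
1862/U + O(11, -19)/796 = 1862/322 + (11 + 11² - 33*(-19))/796 = 1862*(1/322) + (11 + 121 + 627)*(1/796) = 133/23 + 759*(1/796) = 133/23 + 759/796 = 123325/18308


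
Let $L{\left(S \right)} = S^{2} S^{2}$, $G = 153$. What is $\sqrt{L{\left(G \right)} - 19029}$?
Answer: $2 \sqrt{136990563} \approx 23409.0$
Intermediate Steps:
$L{\left(S \right)} = S^{4}$
$\sqrt{L{\left(G \right)} - 19029} = \sqrt{153^{4} - 19029} = \sqrt{547981281 - 19029} = \sqrt{547962252} = 2 \sqrt{136990563}$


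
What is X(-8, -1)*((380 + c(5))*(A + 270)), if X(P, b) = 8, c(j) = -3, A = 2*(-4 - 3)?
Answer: 772096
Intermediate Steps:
A = -14 (A = 2*(-7) = -14)
X(-8, -1)*((380 + c(5))*(A + 270)) = 8*((380 - 3)*(-14 + 270)) = 8*(377*256) = 8*96512 = 772096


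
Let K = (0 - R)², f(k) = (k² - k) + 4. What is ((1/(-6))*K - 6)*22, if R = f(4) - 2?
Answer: -2552/3 ≈ -850.67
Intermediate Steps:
f(k) = 4 + k² - k
R = 14 (R = (4 + 4² - 1*4) - 2 = (4 + 16 - 4) - 2 = 16 - 2 = 14)
K = 196 (K = (0 - 1*14)² = (0 - 14)² = (-14)² = 196)
((1/(-6))*K - 6)*22 = ((1/(-6))*196 - 6)*22 = ((1*(-⅙))*196 - 6)*22 = (-⅙*196 - 6)*22 = (-98/3 - 6)*22 = -116/3*22 = -2552/3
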